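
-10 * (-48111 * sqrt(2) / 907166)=240555 * sqrt(2) / 453583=0.75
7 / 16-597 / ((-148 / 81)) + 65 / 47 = 9141769 / 27824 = 328.56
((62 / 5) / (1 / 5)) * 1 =62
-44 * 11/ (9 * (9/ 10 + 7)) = -4840/ 711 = -6.81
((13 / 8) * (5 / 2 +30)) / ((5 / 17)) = 2873 / 16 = 179.56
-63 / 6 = -21 / 2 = -10.50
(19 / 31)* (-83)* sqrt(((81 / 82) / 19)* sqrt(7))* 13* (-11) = 2697.98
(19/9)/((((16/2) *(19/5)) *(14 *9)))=5/9072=0.00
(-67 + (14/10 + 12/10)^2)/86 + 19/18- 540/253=-8710637/4895550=-1.78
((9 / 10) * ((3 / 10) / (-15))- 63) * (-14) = 882.25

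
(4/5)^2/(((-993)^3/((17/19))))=-272/465094662075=-0.00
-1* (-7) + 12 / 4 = 10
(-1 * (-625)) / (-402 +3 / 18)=-1.56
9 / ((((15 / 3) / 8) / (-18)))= -1296 / 5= -259.20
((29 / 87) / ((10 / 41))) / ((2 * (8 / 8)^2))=41 / 60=0.68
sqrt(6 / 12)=sqrt(2) / 2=0.71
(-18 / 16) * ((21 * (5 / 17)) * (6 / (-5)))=567 / 68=8.34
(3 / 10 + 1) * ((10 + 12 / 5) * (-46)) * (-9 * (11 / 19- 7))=-20354724 / 475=-42852.05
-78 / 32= -39 / 16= -2.44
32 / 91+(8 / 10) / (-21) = 428 / 1365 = 0.31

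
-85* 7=-595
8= 8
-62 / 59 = -1.05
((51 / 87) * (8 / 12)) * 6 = 68 / 29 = 2.34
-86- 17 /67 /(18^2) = -1866905 /21708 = -86.00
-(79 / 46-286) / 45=1453 / 230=6.32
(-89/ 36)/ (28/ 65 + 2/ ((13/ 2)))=-5785/ 1728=-3.35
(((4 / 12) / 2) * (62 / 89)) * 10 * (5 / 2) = 775 / 267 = 2.90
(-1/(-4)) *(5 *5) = 25/4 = 6.25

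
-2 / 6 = -0.33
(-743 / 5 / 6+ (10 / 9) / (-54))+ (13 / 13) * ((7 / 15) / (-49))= -421793 / 17010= -24.80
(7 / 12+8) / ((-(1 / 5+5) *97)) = -515 / 30264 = -0.02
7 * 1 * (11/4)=19.25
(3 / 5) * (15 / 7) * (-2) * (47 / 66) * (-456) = 835.01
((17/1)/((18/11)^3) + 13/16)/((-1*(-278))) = 54731/3242592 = 0.02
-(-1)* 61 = 61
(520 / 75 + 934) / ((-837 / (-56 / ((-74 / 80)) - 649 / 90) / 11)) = -13785546049 / 20904075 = -659.47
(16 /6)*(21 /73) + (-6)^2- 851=-59439 /73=-814.23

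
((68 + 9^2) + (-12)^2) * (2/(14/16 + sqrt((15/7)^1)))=-229712/617 + 37504 * sqrt(105)/617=250.55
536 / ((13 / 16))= 8576 / 13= 659.69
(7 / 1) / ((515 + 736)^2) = 7 / 1565001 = 0.00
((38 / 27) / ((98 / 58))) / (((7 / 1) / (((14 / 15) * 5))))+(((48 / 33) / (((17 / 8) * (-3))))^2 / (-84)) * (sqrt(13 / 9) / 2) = 2204 / 3969-2048 * sqrt(13) / 19827423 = 0.55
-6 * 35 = -210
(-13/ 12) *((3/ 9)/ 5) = -13/ 180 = -0.07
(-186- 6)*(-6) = 1152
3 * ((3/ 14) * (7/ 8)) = 9/ 16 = 0.56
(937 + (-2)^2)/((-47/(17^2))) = -271949/47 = -5786.15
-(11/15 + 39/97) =-1652/1455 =-1.14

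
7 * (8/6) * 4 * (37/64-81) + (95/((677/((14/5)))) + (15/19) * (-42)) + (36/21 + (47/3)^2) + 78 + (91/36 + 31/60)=-43873028827/16207380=-2706.98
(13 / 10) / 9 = 13 / 90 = 0.14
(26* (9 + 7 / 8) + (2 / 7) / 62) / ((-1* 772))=-222863 / 670096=-0.33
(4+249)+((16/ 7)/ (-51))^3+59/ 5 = 60241043452/ 227496465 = 264.80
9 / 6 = 3 / 2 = 1.50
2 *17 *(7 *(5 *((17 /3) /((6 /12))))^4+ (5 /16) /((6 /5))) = 3180479691475 /1296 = 2454073836.01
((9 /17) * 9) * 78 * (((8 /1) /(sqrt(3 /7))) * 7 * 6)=707616 * sqrt(21) /17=190747.29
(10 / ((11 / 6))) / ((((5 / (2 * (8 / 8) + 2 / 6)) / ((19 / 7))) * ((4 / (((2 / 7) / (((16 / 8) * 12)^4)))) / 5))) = 95 / 12773376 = 0.00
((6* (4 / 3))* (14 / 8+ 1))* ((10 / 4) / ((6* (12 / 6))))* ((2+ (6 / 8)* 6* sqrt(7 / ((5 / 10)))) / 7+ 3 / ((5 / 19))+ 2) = 165* sqrt(14) / 56+ 5269 / 84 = 73.75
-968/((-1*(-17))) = -968/17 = -56.94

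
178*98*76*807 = 1069875408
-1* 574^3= -189119224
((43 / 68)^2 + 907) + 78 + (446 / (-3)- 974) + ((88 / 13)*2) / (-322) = -137.31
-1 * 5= -5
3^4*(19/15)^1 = 513/5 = 102.60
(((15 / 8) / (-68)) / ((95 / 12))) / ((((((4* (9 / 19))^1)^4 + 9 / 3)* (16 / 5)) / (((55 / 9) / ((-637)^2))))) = -1886225 / 1828224652066176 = -0.00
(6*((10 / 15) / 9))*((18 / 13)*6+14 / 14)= 4.14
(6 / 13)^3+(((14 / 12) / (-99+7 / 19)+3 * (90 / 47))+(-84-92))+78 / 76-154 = -7128472111079 / 22059839724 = -323.14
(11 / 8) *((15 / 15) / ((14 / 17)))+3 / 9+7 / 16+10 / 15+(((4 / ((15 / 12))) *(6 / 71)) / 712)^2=3.11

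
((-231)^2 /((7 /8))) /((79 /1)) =60984 /79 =771.95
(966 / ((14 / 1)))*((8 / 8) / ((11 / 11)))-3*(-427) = 1350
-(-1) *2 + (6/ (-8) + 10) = 45/ 4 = 11.25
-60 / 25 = -2.40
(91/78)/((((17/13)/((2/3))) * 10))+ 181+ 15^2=406.06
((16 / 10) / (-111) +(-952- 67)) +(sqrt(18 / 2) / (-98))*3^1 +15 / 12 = -110722403 / 108780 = -1017.86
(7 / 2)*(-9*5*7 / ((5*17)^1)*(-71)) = 31311 / 34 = 920.91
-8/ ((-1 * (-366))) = -4/ 183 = -0.02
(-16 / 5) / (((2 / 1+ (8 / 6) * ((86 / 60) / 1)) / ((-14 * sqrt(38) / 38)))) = 63 * sqrt(38) / 209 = 1.86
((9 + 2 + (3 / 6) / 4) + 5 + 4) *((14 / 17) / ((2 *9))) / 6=1127 / 7344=0.15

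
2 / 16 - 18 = -143 / 8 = -17.88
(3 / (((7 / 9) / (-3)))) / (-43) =81 / 301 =0.27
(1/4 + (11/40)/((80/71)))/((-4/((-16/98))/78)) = 61659/39200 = 1.57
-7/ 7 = -1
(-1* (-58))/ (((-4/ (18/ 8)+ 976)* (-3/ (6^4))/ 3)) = -21141/ 274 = -77.16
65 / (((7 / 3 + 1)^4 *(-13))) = -81 / 2000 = -0.04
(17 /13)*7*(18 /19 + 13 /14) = 8483 /494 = 17.17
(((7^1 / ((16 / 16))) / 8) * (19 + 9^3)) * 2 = 1309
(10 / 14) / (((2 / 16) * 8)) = 5 / 7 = 0.71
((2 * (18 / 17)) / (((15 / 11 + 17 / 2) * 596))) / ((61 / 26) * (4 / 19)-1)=-48906 / 68707625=-0.00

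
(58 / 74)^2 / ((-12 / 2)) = -841 / 8214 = -0.10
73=73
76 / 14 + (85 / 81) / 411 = 1265653 / 233037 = 5.43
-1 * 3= -3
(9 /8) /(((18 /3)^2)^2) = 1 /1152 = 0.00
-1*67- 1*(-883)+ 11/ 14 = 11435/ 14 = 816.79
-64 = -64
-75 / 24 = -3.12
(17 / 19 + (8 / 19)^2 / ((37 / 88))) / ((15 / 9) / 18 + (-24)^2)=949482 / 415522913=0.00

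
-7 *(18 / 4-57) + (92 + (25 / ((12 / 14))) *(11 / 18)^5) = 461.99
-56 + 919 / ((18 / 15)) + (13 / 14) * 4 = 29969 / 42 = 713.55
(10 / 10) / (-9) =-1 / 9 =-0.11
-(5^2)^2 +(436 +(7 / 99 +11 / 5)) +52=-66691 / 495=-134.73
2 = 2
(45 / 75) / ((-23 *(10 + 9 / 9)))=-3 / 1265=-0.00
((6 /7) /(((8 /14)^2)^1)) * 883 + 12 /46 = 426537 /184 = 2318.14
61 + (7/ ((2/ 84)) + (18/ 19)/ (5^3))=843143/ 2375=355.01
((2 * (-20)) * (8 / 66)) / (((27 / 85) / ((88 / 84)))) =-27200 / 1701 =-15.99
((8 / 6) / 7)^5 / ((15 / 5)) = 1024 / 12252303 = 0.00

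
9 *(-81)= -729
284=284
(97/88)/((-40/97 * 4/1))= -9409/14080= -0.67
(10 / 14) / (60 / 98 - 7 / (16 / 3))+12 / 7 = 2668 / 3843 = 0.69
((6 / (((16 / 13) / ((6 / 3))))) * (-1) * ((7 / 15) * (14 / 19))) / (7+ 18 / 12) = -637 / 1615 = -0.39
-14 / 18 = -7 / 9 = -0.78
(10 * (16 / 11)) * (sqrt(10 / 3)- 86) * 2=-27520 / 11 + 320 * sqrt(30) / 33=-2448.71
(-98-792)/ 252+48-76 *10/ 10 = -3973/ 126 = -31.53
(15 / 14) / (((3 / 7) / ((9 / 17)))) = 45 / 34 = 1.32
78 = 78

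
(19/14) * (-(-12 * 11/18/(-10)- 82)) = 23161/210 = 110.29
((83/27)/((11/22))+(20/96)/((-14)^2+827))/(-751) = -452863/55315656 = -0.01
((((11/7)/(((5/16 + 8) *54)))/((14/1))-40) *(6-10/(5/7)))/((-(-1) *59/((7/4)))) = 14076632/1483083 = 9.49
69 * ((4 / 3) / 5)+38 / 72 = 3407 / 180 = 18.93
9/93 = 3/31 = 0.10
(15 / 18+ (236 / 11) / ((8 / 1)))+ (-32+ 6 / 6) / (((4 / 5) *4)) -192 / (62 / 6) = -405157 / 16368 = -24.75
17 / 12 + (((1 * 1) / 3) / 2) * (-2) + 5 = 73 / 12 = 6.08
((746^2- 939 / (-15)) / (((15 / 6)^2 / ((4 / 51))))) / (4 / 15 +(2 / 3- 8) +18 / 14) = -311684016 / 257975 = -1208.19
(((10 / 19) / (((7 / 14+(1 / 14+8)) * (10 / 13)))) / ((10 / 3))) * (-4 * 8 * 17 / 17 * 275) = -4004 / 19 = -210.74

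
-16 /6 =-8 /3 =-2.67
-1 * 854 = -854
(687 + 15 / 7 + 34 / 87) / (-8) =-209963 / 2436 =-86.19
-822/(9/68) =-18632/3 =-6210.67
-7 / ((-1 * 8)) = 7 / 8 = 0.88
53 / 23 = 2.30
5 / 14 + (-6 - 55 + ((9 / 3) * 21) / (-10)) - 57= -4338 / 35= -123.94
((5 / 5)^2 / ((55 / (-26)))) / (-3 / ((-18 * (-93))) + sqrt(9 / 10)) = -12143196 * sqrt(10) / 77062315 - 14508 / 15412463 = -0.50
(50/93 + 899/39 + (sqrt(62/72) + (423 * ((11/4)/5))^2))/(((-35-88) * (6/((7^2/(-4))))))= 49 * sqrt(31)/17712 + 1283150851969/1427587200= 898.84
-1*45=-45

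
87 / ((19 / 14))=1218 / 19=64.11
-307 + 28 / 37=-11331 / 37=-306.24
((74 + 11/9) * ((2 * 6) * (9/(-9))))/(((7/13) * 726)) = -17602/7623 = -2.31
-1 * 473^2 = -223729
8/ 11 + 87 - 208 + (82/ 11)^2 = -7829/ 121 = -64.70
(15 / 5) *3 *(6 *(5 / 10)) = 27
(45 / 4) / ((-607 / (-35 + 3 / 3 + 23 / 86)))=130545 / 208808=0.63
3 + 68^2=4627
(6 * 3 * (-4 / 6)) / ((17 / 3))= -36 / 17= -2.12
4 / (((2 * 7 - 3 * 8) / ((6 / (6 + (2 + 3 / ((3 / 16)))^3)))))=-2 / 4865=-0.00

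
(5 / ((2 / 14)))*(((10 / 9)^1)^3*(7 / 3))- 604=-1075948 / 2187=-491.97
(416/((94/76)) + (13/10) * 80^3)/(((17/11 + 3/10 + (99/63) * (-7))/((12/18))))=-6885781760/141987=-48495.86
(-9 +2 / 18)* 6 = -160 / 3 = -53.33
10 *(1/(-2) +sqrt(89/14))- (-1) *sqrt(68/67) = -5 +2 *sqrt(1139)/67 +5 *sqrt(1246)/7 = 21.22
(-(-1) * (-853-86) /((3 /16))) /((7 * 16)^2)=-0.40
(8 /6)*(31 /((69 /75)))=3100 /69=44.93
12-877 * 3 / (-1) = 2643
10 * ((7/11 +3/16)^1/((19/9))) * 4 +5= 8615/418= 20.61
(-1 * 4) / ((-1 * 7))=4 / 7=0.57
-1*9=-9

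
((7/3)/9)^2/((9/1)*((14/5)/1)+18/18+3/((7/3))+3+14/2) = 1715/956448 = 0.00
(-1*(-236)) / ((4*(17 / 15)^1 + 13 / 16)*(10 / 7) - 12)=-39648 / 733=-54.09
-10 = -10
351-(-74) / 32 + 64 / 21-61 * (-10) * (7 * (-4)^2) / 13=24512101 / 4368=5611.74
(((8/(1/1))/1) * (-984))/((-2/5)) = 19680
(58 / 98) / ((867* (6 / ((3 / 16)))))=29 / 1359456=0.00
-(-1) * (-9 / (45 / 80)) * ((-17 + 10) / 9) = 112 / 9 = 12.44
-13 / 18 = -0.72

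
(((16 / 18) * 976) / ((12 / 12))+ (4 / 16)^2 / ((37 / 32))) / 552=144457 / 91908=1.57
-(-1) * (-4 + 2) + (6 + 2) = 6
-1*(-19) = 19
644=644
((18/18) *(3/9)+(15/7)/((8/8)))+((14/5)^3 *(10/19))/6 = 4.40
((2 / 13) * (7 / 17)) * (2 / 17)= 28 / 3757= 0.01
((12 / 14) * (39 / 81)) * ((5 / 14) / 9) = 65 / 3969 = 0.02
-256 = -256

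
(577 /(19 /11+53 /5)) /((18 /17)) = 539495 /12204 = 44.21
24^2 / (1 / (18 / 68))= 2592 / 17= 152.47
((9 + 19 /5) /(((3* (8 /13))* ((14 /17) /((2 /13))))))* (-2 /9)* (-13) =3536 /945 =3.74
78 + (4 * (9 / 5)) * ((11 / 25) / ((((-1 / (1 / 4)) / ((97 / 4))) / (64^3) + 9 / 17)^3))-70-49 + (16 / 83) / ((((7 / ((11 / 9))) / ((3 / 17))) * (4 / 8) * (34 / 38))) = -3617982598260566722661139296293 / 184249468335006922144437328125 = -19.64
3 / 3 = 1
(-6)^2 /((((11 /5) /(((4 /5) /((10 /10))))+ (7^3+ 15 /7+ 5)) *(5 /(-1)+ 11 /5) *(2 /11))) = -1980 /9881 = -0.20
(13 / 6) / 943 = 13 / 5658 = 0.00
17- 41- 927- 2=-953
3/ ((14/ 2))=3/ 7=0.43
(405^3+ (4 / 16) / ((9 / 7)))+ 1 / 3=2391484519 / 36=66430125.53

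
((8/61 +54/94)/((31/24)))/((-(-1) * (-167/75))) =-3641400/14842459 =-0.25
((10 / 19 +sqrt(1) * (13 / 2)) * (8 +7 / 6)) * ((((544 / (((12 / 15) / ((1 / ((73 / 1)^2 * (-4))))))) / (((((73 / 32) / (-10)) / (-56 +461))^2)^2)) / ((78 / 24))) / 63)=-26084295660994560000000000 / 261656877253681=-99688935887.23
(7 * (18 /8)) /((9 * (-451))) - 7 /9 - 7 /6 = -31633 /16236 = -1.95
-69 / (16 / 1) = -69 / 16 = -4.31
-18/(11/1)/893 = -18/9823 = -0.00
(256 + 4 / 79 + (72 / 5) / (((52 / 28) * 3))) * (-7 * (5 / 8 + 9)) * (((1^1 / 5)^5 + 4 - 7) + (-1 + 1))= 838787380739 / 16046875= 52271.07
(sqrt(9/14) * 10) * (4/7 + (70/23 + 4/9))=29410 * sqrt(14)/3381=32.55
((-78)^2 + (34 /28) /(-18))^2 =2350551988801 /63504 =37014235.15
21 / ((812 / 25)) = 75 / 116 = 0.65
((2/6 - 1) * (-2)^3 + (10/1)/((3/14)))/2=26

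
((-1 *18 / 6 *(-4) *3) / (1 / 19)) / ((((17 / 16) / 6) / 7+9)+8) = 459648 / 11441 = 40.18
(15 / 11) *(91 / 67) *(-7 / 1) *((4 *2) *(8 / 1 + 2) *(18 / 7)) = -1965600 / 737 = -2667.03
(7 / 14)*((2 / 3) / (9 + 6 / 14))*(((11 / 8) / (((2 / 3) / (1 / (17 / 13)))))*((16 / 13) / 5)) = 7 / 510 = 0.01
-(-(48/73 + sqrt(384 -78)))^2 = -1632978/5329 -288 * sqrt(34)/73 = -329.44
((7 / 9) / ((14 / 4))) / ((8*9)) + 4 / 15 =437 / 1620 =0.27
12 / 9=4 / 3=1.33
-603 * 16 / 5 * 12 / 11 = -115776 / 55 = -2105.02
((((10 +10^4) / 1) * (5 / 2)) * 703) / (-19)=-925925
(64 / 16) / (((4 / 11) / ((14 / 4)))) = 77 / 2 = 38.50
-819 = -819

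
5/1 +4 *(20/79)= 6.01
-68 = -68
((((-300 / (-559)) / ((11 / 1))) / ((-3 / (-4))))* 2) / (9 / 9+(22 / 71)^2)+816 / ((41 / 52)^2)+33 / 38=114025949004481 / 86805666662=1313.58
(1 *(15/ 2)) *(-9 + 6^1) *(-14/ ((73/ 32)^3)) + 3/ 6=21032857/ 778034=27.03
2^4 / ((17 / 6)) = 96 / 17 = 5.65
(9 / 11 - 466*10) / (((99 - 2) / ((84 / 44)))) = -1076271 / 11737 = -91.70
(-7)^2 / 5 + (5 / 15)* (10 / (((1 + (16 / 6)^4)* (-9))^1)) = 9.79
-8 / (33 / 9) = -24 / 11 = -2.18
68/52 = 1.31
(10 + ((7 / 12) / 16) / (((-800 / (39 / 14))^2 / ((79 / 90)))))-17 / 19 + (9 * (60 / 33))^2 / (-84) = 468079441893949 / 79100313600000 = 5.92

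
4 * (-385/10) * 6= -924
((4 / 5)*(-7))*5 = -28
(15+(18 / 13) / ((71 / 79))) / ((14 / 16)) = 17448 / 923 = 18.90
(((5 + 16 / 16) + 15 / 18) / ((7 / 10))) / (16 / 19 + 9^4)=779 / 523635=0.00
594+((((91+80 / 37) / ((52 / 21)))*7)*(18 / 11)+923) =20613275 / 10582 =1947.96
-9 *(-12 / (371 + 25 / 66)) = 7128 / 24511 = 0.29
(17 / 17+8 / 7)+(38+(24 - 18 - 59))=-90 / 7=-12.86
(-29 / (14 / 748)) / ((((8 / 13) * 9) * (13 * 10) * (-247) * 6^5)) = 0.00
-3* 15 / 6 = -15 / 2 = -7.50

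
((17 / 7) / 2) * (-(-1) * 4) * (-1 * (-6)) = 204 / 7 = 29.14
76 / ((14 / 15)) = 570 / 7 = 81.43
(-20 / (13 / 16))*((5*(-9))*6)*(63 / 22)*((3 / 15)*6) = 3265920 / 143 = 22838.60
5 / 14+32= 453 / 14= 32.36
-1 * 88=-88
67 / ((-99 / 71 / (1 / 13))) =-4757 / 1287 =-3.70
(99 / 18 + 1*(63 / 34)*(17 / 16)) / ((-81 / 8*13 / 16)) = -956 / 1053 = -0.91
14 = 14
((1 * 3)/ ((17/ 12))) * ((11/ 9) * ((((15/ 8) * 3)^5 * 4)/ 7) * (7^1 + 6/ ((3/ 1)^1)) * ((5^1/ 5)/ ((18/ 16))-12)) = -50745234375/ 60928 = -832872.15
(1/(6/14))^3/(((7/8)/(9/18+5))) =2156/27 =79.85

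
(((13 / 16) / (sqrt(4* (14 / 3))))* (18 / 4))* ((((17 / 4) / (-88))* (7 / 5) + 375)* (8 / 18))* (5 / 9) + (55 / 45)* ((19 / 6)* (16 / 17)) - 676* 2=-618896 / 459 + 8578453* sqrt(42) / 709632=-1270.01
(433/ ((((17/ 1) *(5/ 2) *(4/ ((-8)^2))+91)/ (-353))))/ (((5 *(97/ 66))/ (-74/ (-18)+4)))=-7855215808/ 4360635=-1801.39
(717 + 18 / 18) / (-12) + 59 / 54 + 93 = 925 / 27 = 34.26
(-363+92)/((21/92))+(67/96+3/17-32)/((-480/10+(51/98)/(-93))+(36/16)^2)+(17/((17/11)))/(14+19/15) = -202354839284509/170649413634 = -1185.79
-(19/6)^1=-3.17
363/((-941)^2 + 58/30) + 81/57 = 358724043/252362636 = 1.42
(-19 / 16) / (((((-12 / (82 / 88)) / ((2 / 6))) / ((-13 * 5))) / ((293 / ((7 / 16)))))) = -14836055 / 11088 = -1338.03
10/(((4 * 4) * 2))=5/16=0.31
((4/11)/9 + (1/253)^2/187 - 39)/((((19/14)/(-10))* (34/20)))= 5875808556800/34795868481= 168.87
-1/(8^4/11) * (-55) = 605/4096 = 0.15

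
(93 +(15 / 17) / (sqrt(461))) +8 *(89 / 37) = 15 *sqrt(461) / 7837 +4153 / 37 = 112.28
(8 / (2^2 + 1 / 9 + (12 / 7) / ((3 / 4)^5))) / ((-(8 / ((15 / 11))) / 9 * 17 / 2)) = -153090 / 1201849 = -0.13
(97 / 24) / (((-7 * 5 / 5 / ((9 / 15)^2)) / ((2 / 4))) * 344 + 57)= -0.00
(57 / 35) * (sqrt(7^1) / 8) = 57 * sqrt(7) / 280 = 0.54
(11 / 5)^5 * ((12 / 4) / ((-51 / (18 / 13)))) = -2898918 / 690625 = -4.20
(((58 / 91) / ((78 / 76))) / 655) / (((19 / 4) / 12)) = 1856 / 774865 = 0.00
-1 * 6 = -6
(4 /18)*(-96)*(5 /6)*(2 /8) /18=-20 /81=-0.25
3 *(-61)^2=11163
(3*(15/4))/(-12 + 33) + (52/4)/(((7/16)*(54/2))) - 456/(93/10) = -1110773/23436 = -47.40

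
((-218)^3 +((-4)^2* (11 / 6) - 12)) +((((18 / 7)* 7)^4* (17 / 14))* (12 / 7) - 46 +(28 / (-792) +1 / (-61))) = -6002104405837 / 591822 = -10141739.25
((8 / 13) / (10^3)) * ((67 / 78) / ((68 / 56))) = 469 / 1077375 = 0.00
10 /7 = 1.43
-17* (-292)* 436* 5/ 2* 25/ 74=67634500/ 37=1827959.46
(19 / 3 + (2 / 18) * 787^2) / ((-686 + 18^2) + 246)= -309713 / 522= -593.32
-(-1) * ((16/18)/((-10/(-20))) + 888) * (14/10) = 1245.69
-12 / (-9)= 4 / 3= 1.33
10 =10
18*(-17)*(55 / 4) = -8415 / 2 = -4207.50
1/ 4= 0.25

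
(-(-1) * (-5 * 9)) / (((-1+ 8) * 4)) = -45 / 28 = -1.61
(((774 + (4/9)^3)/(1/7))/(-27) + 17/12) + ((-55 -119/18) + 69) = -15107401/78732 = -191.88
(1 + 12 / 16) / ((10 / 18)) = 63 / 20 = 3.15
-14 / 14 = -1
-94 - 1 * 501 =-595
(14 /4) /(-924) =-0.00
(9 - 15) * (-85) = 510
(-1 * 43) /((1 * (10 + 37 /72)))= -3096 /757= -4.09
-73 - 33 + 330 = 224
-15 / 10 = -3 / 2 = -1.50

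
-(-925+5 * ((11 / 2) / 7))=12895 / 14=921.07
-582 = -582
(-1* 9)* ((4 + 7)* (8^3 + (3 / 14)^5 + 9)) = -27740448153 / 537824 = -51579.04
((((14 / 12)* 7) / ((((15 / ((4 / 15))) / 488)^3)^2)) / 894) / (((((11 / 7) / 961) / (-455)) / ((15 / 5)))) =-3251265802.54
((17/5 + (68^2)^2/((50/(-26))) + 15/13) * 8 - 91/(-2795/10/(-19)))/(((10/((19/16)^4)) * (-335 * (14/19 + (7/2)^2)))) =1538929268401905067/378532976640000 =4065.51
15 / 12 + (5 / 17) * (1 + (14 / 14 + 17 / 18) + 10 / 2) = 2195 / 612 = 3.59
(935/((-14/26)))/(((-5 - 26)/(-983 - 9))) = -388960/7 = -55565.71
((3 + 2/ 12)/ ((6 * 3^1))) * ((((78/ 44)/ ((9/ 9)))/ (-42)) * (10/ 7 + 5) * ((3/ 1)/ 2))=-1235/ 17248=-0.07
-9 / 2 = -4.50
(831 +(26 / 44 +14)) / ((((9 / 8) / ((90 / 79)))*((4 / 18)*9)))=428.15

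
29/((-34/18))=-261/17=-15.35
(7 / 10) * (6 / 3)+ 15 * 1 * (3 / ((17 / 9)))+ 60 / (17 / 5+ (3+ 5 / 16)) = 519776 / 15215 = 34.16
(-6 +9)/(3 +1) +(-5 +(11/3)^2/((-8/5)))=-911/72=-12.65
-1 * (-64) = 64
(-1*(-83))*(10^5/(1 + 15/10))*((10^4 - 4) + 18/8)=33194190000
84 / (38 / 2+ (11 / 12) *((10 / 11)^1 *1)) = 72 / 17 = 4.24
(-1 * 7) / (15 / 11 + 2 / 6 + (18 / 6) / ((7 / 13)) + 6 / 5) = -8085 / 9781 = -0.83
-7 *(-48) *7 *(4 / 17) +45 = 10173 / 17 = 598.41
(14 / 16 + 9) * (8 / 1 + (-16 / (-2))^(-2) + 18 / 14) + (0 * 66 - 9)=296937 / 3584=82.85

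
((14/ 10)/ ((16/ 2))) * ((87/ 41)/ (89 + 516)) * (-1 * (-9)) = 5481/ 992200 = 0.01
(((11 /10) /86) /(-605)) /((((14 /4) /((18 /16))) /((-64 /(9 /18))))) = 72 /82775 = 0.00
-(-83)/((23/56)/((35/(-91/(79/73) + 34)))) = -12851720/91011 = -141.21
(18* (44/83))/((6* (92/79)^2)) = 205953/175628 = 1.17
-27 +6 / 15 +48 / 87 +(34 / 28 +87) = 126197 / 2030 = 62.17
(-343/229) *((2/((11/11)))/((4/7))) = -2401/458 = -5.24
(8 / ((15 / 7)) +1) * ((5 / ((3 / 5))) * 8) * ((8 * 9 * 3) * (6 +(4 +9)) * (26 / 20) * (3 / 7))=5050656 / 7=721522.29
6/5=1.20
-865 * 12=-10380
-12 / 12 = -1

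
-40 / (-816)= 5 / 102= 0.05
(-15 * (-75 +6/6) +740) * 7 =12950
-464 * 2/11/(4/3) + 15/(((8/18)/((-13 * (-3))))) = 55131/44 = 1252.98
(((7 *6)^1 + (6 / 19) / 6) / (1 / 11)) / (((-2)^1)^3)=-8789 / 152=-57.82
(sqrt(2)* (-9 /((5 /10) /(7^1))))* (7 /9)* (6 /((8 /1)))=-147* sqrt(2) /2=-103.94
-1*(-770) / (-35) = -22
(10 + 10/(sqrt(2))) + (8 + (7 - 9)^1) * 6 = 5 * sqrt(2) + 46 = 53.07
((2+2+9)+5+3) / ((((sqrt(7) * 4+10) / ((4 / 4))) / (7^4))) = -84035 / 2+16807 * sqrt(7) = 2449.64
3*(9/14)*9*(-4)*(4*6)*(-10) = 116640/7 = 16662.86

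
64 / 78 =32 / 39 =0.82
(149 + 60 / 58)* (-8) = -34808 / 29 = -1200.28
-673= -673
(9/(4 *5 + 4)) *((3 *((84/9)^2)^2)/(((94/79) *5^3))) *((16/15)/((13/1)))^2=0.39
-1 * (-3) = 3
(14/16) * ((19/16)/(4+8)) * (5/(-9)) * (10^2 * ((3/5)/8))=-3325/9216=-0.36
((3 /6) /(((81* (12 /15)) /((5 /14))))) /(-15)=-5 /27216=-0.00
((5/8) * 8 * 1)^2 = 25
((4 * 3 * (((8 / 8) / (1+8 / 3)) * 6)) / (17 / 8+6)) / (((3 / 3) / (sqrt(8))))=3456 * sqrt(2) / 715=6.84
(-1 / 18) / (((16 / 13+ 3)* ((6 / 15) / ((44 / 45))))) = -0.03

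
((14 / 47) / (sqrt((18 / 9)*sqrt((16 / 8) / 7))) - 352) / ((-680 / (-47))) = -2068 / 85 + 7*14^(1 / 4) / 680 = -24.31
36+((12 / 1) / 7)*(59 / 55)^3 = 44391048 / 1164625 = 38.12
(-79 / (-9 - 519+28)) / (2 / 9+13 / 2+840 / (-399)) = 13509 / 394750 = 0.03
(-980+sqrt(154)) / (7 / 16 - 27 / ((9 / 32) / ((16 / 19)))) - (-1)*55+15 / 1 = 82.03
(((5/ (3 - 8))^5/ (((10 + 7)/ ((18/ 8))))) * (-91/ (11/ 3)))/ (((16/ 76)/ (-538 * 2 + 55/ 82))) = -4116366891/ 245344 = -16777.94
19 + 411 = 430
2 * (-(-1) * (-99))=-198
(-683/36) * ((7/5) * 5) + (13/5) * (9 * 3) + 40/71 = -792899/12780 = -62.04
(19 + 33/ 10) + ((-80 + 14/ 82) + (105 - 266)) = -89597/ 410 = -218.53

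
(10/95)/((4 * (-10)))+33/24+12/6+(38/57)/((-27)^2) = 5606801/1662120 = 3.37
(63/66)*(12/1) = 126/11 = 11.45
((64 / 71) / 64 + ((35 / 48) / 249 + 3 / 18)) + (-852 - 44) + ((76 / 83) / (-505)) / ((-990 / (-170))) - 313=-5698275244457 / 4713928560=-1208.82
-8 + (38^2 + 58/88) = 63213/44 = 1436.66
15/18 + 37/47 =457/282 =1.62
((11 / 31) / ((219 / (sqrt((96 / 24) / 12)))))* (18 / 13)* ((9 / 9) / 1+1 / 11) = 24* sqrt(3) / 29419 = 0.00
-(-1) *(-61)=-61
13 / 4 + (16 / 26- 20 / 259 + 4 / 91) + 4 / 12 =24043 / 5772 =4.17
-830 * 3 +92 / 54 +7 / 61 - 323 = -4630016 / 1647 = -2811.18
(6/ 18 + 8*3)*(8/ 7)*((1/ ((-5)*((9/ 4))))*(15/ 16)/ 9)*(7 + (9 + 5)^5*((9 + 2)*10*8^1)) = -3290458502/ 27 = -121868833.41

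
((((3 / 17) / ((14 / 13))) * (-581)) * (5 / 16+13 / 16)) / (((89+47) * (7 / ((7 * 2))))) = -29133 / 18496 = -1.58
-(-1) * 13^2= 169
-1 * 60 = -60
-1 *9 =-9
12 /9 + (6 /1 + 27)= 103 /3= 34.33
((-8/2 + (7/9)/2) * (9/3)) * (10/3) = -325/9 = -36.11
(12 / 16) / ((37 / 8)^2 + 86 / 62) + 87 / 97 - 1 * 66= -285236829 / 4383527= -65.07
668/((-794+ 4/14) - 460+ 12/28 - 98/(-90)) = -105210/197221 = -0.53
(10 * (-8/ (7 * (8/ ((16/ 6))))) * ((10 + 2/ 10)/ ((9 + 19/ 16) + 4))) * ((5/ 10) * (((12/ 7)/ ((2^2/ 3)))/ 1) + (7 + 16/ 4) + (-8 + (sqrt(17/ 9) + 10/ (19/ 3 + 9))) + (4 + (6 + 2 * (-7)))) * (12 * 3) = -52224 * sqrt(17)/ 1589 - 7441920/ 255829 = -164.60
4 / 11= 0.36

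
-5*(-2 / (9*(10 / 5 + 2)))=5 / 18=0.28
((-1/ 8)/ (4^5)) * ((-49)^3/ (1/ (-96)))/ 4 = -352947/ 1024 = -344.67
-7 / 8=-0.88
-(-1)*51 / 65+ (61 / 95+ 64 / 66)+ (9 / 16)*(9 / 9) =1929451 / 652080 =2.96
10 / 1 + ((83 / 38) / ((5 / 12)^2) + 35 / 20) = 24.33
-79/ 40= -1.98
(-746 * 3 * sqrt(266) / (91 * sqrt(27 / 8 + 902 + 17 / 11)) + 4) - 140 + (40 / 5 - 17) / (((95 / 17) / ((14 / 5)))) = -66742 / 475 - 2984 * sqrt(116760567) / 2420873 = -153.83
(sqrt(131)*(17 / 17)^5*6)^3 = 28296*sqrt(131) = 323862.52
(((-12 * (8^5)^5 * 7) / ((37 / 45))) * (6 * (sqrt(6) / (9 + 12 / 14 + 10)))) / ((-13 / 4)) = 23991132890252315972044062720 * sqrt(6) / 66859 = 878954724605830024317605.90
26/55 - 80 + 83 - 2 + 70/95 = 2309/1045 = 2.21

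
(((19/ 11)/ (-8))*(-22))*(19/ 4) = 361/ 16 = 22.56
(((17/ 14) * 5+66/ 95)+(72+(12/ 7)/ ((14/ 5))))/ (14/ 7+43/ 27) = 19953351/ 903070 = 22.10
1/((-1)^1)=-1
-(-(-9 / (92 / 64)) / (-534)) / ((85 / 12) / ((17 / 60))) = 24 / 51175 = 0.00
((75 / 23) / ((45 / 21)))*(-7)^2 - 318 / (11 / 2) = 16.75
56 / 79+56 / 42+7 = 2143 / 237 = 9.04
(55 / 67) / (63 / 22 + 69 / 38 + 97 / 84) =193116 / 1372495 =0.14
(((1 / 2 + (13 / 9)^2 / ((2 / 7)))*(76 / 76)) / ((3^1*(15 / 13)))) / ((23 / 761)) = 6252376 / 83835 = 74.58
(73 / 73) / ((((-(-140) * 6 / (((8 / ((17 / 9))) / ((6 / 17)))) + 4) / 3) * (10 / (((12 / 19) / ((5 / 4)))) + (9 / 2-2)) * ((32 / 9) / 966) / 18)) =352107 / 39590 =8.89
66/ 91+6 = 6.73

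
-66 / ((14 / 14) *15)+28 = 118 / 5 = 23.60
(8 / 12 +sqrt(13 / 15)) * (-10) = -15.98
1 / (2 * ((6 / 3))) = 1 / 4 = 0.25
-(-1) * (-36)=-36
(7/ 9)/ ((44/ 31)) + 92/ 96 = 1193/ 792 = 1.51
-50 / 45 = -10 / 9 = -1.11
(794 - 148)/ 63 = 646/ 63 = 10.25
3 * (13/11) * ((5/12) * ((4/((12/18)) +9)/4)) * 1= 975/176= 5.54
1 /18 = 0.06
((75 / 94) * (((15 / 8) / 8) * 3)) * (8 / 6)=1125 / 1504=0.75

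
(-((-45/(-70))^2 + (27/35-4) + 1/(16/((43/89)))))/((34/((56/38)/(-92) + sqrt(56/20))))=-57157/43560160 + 57157 * sqrt(70)/3488800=0.14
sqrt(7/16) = sqrt(7)/4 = 0.66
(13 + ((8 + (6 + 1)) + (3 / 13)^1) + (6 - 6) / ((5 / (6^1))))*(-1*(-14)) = 5138 / 13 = 395.23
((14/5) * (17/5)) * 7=1666/25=66.64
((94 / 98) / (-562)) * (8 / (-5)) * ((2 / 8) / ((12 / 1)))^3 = 47 / 1903426560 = 0.00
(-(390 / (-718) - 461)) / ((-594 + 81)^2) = 165694 / 94477671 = 0.00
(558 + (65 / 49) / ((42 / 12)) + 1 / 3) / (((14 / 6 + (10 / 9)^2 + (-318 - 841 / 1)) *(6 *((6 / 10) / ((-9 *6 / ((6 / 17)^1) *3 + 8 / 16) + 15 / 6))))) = 196620930 / 3210137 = 61.25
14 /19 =0.74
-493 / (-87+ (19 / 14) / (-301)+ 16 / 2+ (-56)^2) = -2077502 / 12882179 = -0.16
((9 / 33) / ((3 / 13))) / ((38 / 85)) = 1105 / 418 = 2.64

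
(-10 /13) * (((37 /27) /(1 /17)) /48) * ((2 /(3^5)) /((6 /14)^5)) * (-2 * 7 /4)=370006105 /497428776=0.74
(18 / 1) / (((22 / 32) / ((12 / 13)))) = 24.17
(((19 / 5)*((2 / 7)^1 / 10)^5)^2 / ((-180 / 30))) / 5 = -361 / 2068910515136718750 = -0.00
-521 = -521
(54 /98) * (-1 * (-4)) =108 /49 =2.20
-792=-792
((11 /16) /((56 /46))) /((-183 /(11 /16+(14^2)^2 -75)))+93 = -11071653 /437248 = -25.32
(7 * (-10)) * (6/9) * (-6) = 280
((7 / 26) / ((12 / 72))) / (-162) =-7 / 702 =-0.01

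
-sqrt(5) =-2.24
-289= -289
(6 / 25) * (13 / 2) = 39 / 25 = 1.56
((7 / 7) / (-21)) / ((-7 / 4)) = 4 / 147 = 0.03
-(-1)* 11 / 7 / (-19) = -11 / 133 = -0.08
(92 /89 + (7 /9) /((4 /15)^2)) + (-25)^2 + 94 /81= 73604663 /115344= 638.13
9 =9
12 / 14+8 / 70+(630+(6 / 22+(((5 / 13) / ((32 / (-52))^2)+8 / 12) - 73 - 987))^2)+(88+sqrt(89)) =sqrt(89)+174881137934051 / 156119040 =1120187.59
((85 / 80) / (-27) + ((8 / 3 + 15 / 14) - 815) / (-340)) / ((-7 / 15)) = -603199 / 119952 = -5.03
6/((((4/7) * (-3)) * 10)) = -7/20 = -0.35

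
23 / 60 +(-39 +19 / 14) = -15649 / 420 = -37.26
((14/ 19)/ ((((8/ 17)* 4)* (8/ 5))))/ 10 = 119/ 4864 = 0.02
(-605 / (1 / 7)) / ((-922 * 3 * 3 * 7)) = 605 / 8298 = 0.07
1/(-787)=-1/787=-0.00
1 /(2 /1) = 1 /2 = 0.50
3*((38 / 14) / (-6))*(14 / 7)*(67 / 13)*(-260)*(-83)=-2113180 / 7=-301882.86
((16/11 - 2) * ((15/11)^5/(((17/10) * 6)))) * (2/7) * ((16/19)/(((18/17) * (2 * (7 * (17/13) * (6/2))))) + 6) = -12148875000/28038495947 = -0.43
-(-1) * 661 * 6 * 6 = 23796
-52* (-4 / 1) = 208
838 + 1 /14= 11733 /14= 838.07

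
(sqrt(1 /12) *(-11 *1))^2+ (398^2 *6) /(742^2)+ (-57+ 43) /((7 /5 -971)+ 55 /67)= 905455569019 /76577396196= 11.82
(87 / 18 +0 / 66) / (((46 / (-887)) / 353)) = -9080219 / 276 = -32899.34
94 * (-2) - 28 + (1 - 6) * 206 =-1246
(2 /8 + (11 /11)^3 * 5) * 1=21 /4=5.25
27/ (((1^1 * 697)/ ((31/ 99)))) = 93/ 7667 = 0.01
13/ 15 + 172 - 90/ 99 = 28373/ 165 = 171.96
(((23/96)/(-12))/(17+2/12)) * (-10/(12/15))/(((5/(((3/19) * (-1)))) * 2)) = -115/500992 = -0.00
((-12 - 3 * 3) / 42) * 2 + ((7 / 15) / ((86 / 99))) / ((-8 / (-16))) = 16 / 215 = 0.07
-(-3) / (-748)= -0.00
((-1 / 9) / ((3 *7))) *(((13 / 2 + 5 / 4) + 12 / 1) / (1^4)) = -79 / 756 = -0.10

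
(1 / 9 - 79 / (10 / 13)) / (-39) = 2.63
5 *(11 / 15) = 11 / 3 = 3.67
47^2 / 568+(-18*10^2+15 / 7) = -7132817 / 3976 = -1793.97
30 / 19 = 1.58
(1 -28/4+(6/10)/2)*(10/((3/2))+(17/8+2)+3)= -6289/80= -78.61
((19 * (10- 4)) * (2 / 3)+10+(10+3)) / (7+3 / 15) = 55 / 4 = 13.75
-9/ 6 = -3/ 2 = -1.50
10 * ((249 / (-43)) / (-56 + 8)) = 415 / 344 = 1.21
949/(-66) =-14.38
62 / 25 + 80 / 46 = 2426 / 575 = 4.22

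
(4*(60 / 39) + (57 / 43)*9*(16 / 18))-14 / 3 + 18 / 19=13.04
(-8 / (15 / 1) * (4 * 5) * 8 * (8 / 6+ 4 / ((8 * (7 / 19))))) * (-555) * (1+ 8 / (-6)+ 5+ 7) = 13379200 / 9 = 1486577.78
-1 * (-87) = 87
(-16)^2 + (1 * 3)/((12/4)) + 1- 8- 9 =241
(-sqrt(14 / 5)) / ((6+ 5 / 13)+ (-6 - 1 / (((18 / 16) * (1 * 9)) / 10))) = 1053 * sqrt(70) / 3175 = 2.77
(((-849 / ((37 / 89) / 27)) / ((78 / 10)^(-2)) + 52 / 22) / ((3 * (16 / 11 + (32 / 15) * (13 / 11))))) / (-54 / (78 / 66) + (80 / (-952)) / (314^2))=1301585413020750221 / 211450290955240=6155.51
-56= -56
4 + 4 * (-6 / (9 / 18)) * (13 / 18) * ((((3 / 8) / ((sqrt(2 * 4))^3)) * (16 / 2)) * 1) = 4-13 * sqrt(2) / 4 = -0.60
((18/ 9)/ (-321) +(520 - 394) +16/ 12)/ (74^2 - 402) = 6812/ 271459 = 0.03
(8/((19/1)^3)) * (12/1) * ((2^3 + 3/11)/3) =2912/75449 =0.04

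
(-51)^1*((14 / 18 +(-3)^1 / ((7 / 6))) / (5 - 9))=-1921 / 84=-22.87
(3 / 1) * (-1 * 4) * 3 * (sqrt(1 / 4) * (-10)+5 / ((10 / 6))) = 72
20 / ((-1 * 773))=-20 / 773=-0.03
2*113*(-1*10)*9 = -20340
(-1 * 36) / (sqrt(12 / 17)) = -6 * sqrt(51) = -42.85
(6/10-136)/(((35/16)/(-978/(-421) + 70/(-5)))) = 53250112/73675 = 722.77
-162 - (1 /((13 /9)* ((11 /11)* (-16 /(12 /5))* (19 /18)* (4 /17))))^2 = -15830597961 /97614400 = -162.17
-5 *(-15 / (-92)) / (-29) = 75 / 2668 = 0.03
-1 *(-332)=332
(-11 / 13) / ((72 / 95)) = -1045 / 936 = -1.12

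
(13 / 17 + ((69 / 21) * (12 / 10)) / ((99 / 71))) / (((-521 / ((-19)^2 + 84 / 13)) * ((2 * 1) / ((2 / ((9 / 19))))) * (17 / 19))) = -7155343817 / 1196890695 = -5.98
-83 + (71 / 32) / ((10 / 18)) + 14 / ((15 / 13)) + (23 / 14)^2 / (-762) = -199762657 / 2987040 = -66.88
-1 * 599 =-599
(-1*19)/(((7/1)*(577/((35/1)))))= -95/577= -0.16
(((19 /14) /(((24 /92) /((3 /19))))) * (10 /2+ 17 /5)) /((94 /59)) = 4071 /940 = 4.33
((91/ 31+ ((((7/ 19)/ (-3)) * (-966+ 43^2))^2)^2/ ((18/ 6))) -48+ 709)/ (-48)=-45248368445918497/ 47121988464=-960238.94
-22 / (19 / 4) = -88 / 19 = -4.63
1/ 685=0.00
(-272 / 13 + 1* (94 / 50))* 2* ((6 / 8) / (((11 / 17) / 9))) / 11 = -2840751 / 78650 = -36.12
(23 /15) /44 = 23 /660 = 0.03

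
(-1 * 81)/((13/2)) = -162/13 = -12.46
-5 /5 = -1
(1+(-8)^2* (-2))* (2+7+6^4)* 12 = -1988820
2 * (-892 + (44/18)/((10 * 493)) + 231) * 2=-58657096/22185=-2644.00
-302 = -302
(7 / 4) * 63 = 441 / 4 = 110.25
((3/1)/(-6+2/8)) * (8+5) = -6.78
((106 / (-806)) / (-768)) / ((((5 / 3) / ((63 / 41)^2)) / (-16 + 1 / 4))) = -13252491 / 3468508160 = -0.00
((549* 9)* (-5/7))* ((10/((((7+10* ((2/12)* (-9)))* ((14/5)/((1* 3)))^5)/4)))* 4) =93801796875/941192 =99662.76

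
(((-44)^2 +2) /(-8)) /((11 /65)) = -62985 /44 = -1431.48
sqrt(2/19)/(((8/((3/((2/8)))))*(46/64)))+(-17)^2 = 48*sqrt(38)/437+289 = 289.68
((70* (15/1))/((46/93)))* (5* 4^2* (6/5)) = 4687200/23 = 203791.30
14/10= 7/5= 1.40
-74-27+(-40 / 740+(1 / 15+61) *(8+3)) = 316727 / 555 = 570.68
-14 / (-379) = 14 / 379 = 0.04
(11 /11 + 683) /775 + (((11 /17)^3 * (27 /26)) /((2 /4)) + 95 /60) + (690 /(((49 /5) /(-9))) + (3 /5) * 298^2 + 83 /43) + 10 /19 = 1252057622224238681 /23778869396100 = 52654.21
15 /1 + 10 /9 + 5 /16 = 2365 /144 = 16.42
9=9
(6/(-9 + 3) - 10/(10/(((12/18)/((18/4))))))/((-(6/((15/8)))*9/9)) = 155/432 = 0.36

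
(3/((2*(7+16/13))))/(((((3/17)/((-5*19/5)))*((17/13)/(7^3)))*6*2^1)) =-1101373/2568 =-428.88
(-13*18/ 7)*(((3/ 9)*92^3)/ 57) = -20245888/ 133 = -152224.72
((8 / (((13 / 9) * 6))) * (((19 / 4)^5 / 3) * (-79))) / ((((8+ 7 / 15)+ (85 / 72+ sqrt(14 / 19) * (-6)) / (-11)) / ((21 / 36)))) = -20300184976615005 / 4933770737792+ 4357253312775 * sqrt(266) / 308360671112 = -3884.08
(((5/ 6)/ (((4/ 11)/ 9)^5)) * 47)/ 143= 2543645.53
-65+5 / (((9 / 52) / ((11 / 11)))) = -325 / 9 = -36.11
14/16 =7/8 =0.88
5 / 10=1 / 2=0.50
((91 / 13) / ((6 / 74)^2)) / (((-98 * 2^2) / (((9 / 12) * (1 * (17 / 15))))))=-23273 / 10080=-2.31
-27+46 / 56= -733 / 28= -26.18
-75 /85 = -0.88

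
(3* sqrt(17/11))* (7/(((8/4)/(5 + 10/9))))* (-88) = -1540* sqrt(187)/3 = -7019.73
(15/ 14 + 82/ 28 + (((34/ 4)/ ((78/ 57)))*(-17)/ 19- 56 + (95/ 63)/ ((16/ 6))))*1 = -124471/ 2184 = -56.99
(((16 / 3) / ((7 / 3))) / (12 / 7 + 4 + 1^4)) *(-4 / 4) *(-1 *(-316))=-5056 / 47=-107.57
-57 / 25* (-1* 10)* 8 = 912 / 5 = 182.40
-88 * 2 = -176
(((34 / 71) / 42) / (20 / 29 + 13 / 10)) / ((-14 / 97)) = -239105 / 6022149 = -0.04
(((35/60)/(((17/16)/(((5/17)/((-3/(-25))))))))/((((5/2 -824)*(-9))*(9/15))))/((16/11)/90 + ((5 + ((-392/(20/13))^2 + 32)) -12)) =1375000/294403176222633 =0.00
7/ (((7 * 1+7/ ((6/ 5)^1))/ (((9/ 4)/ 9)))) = 3/ 22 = 0.14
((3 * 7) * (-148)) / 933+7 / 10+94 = 284157 / 3110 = 91.37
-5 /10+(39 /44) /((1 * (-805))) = -17749 /35420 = -0.50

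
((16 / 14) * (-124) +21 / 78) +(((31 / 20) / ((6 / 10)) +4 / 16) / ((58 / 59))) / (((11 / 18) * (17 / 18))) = -7922091 / 58058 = -136.45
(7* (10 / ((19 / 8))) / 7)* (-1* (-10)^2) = -8000 / 19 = -421.05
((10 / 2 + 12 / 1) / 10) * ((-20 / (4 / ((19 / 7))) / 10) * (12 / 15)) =-323 / 175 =-1.85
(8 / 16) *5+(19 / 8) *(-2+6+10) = 143 / 4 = 35.75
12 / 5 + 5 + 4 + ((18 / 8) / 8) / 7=12813 / 1120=11.44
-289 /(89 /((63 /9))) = -2023 /89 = -22.73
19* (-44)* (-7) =5852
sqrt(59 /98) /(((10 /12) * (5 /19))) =57 * sqrt(118) /175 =3.54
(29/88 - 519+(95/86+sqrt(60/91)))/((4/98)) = -95964981/7568+7 * sqrt(1365)/13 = -12660.47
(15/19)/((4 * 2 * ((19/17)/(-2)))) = -0.18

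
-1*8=-8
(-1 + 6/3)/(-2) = -1/2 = -0.50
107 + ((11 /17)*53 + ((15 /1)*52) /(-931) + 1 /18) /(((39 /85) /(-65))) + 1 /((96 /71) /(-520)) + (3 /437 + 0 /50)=-11621044601 /2312604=-5025.09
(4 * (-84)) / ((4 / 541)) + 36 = -45408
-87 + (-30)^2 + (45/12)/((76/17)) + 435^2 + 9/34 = 982122087/5168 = 190039.10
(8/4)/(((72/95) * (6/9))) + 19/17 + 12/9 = 2615/408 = 6.41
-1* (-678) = 678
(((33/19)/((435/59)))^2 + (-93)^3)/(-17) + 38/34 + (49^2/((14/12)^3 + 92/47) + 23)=222997597214382782/4644192087025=48016.45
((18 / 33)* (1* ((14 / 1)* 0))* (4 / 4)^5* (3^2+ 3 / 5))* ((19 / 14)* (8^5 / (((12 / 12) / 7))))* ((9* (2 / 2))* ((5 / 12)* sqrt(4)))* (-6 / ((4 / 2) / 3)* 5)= 0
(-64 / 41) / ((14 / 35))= -160 / 41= -3.90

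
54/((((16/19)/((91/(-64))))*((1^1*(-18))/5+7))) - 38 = -564167/8704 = -64.82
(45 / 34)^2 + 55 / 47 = 158755 / 54332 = 2.92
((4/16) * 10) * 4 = 10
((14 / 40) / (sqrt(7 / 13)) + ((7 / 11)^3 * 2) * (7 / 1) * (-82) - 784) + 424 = -872924 / 1331 + sqrt(91) / 20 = -655.36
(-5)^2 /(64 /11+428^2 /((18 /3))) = 825 /1007704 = 0.00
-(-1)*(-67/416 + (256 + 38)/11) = 121567/4576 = 26.57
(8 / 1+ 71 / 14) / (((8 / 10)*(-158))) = -915 / 8848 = -0.10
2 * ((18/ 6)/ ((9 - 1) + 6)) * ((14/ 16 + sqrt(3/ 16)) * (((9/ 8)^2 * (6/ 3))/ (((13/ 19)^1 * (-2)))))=-4617/ 6656 - 4617 * sqrt(3)/ 23296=-1.04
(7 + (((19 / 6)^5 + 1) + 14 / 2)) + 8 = 2654947 / 7776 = 341.43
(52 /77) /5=52 /385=0.14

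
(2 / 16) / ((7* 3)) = 1 / 168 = 0.01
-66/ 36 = -11/ 6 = -1.83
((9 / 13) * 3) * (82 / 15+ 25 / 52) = 41751 / 3380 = 12.35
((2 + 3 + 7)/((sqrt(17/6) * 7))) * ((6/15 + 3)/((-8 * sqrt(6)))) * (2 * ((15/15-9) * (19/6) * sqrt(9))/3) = 76 * sqrt(17)/35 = 8.95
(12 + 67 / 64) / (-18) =-0.72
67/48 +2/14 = 517/336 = 1.54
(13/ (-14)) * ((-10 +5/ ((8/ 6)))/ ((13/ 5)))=125/ 56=2.23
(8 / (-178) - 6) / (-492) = 269 / 21894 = 0.01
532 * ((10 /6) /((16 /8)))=443.33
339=339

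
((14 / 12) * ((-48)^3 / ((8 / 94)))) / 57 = -505344 / 19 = -26597.05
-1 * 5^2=-25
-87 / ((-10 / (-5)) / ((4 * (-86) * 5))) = 74820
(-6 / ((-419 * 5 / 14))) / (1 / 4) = 336 / 2095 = 0.16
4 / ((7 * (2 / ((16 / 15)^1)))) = 0.30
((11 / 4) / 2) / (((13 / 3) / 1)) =33 / 104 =0.32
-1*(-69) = 69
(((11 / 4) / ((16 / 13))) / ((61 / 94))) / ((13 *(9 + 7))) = 517 / 31232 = 0.02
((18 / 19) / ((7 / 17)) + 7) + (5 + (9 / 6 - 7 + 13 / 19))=9.48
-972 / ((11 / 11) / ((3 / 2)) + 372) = -1458 / 559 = -2.61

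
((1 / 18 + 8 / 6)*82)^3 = 1076890625 / 729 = 1477216.22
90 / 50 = 9 / 5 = 1.80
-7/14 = -1/2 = -0.50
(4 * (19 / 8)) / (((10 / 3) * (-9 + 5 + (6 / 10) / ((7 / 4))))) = -399 / 512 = -0.78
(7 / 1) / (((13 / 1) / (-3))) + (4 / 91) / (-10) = -1.62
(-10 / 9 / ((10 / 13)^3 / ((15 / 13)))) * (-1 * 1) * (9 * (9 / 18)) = 507 / 40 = 12.68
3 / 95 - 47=-4462 / 95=-46.97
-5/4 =-1.25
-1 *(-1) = 1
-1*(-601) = 601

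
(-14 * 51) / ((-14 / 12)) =612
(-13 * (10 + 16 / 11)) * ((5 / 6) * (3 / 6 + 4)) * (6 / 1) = -36855 / 11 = -3350.45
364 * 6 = 2184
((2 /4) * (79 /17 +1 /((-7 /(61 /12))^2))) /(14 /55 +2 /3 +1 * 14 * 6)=34137455 /1120511616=0.03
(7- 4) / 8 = 3 / 8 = 0.38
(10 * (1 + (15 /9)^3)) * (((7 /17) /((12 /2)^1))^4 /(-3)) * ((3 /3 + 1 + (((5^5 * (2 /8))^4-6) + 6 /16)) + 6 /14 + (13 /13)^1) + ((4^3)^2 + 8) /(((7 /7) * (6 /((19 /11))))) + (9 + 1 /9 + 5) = -239279332623699540421 /1543115287296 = -155062511.92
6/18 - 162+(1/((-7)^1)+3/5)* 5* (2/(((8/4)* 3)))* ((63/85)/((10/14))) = -205117/1275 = -160.88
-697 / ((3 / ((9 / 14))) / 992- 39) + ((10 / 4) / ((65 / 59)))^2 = 903088961 / 39224900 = 23.02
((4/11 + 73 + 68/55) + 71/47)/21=5962/1645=3.62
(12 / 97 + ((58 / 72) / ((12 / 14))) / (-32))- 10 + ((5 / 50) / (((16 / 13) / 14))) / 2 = -31300303 / 3352320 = -9.34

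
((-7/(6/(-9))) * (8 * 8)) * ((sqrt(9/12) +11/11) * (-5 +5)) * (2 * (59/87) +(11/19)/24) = 0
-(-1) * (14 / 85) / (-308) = -1 / 1870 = -0.00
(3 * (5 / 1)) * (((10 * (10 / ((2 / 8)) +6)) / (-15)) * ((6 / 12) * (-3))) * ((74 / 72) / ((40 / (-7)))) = -5957 / 48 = -124.10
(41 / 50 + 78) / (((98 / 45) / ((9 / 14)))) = 45603 / 1960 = 23.27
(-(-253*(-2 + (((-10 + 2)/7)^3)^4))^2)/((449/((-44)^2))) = -2426030.38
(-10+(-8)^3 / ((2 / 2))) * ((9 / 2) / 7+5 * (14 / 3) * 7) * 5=-2995845 / 7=-427977.86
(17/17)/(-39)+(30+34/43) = 30.77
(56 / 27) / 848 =0.00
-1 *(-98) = 98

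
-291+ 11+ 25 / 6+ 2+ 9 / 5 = -8161 / 30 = -272.03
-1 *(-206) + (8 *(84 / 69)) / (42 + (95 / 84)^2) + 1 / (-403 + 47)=206.22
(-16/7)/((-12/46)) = 184/21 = 8.76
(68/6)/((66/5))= 85/99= 0.86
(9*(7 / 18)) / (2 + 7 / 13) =91 / 66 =1.38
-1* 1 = -1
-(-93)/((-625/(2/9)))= -62/1875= -0.03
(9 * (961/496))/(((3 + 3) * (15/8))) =31/20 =1.55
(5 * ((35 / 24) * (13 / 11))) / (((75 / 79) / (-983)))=-7066787 / 792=-8922.71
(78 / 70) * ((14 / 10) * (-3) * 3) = -351 / 25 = -14.04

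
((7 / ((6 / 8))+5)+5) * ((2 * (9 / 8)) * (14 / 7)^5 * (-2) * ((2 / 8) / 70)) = -9.94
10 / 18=5 / 9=0.56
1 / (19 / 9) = 9 / 19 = 0.47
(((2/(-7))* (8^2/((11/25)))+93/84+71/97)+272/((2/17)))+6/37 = 2511985565/1105412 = 2272.44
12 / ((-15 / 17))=-68 / 5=-13.60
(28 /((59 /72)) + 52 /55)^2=12984146704 /10530025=1233.06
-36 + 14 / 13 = -454 / 13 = -34.92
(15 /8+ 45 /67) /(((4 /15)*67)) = 20475 /143648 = 0.14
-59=-59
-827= -827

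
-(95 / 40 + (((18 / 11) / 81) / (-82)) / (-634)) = -24447361 / 10293624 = -2.38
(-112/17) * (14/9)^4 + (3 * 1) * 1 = -3967981/111537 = -35.58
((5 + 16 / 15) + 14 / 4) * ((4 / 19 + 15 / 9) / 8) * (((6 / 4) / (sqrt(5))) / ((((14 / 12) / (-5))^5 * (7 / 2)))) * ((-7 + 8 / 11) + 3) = 3198123000 * sqrt(5) / 3512663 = 2035.84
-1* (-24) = 24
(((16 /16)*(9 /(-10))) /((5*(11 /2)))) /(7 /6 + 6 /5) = -54 /3905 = -0.01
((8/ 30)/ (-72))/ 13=-1/ 3510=-0.00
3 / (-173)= -3 / 173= -0.02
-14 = -14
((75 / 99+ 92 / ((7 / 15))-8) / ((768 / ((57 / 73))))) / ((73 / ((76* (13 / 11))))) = 205867831 / 866623296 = 0.24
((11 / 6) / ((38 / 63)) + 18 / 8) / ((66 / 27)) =1809 / 836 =2.16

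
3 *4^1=12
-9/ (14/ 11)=-99/ 14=-7.07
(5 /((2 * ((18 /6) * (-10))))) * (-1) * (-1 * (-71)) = 5.92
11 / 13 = 0.85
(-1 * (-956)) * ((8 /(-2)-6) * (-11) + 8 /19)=2005688 /19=105562.53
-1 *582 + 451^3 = 91733269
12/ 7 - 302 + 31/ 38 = -299.47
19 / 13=1.46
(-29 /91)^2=841 /8281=0.10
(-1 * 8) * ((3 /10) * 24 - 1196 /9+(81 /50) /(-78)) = 2941606 /2925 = 1005.68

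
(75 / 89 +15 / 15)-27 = -2239 / 89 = -25.16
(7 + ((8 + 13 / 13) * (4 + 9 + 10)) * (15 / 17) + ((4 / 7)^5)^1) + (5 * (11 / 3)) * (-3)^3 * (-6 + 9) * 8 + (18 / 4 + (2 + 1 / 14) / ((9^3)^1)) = -2434023105550 / 208289151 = -11685.79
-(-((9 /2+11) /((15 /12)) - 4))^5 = 130691232 /3125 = 41821.19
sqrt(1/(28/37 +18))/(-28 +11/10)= -5*sqrt(25678)/93343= -0.01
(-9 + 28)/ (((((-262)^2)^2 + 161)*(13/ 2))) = 38/ 61255985661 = 0.00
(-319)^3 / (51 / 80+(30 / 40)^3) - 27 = -10387772033 / 339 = -30642395.38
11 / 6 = 1.83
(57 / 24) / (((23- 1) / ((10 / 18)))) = 95 / 1584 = 0.06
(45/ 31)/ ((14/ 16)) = 360/ 217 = 1.66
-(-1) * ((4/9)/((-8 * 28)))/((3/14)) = -1/108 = -0.01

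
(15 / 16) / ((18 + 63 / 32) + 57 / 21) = 210 / 5081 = 0.04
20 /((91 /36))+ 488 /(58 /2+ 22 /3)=21.34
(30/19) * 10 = 300/19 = 15.79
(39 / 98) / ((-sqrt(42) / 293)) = -3809* sqrt(42) / 1372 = -17.99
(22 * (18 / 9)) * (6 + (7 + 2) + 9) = 1056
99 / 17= 5.82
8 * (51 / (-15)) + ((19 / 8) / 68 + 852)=2243551 / 2720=824.83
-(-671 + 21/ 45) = 10058/ 15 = 670.53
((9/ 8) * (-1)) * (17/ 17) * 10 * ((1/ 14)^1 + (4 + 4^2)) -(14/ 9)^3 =-9371869/ 40824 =-229.57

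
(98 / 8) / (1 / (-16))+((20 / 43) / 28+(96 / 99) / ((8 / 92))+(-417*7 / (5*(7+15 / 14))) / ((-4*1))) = -1871645561 / 11224290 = -166.75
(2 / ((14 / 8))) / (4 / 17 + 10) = 68 / 609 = 0.11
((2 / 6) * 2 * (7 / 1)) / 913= 14 / 2739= 0.01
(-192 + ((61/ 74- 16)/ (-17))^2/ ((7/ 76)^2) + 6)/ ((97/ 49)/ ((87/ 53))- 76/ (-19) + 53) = -77638878213/ 49085596306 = -1.58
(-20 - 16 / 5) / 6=-58 / 15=-3.87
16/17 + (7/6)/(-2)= 0.36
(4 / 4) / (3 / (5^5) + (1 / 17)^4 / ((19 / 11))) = 4959059375 / 4795072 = 1034.20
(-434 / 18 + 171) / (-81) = -1322 / 729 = -1.81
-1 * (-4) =4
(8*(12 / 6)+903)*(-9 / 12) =-2757 / 4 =-689.25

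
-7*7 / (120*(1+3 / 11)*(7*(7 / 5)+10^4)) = -77 / 2402352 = -0.00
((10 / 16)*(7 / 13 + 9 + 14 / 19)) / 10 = 1269 / 1976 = 0.64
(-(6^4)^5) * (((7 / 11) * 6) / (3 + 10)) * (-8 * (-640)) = -786220310951142359040 / 143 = -5498044132525471042.24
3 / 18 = 1 / 6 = 0.17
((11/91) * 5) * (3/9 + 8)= 1375/273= 5.04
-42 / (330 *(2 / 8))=-28 / 55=-0.51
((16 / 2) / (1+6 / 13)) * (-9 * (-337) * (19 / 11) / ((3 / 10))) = 1051440 / 11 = 95585.45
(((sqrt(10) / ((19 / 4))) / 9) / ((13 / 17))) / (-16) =-17 * sqrt(10) / 8892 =-0.01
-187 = -187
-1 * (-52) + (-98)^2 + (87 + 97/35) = 341102/35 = 9745.77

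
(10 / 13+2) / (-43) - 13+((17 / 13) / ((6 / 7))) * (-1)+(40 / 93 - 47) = -2119681 / 34658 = -61.16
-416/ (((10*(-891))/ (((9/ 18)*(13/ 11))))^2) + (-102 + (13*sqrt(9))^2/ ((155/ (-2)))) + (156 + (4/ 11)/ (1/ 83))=64.56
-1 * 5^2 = -25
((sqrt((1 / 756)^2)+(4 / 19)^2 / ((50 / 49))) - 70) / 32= -477297623 / 218332800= -2.19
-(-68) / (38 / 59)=2006 / 19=105.58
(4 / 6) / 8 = 1 / 12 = 0.08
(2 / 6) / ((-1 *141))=-1 / 423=-0.00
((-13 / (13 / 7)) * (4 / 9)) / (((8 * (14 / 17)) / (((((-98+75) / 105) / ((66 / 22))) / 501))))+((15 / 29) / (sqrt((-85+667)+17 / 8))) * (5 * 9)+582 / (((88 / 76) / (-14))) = -439769799739 / 62494740+1350 * sqrt(9346) / 135517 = -7035.95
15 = 15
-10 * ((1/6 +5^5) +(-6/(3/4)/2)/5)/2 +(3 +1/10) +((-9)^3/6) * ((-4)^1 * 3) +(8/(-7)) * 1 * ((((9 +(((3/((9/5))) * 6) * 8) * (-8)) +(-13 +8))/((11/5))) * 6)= -14066047/1155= -12178.40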